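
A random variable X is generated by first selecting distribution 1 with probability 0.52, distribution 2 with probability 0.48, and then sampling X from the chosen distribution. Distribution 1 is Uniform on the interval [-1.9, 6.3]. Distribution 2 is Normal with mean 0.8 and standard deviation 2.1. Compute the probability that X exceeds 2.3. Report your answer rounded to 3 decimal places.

0.368

Conditional on each component, P(X > 2.3): 1: 0.487805; 2: 0.237525.
By total probability, P(X > 2.3) = 0.52·0.487805 + 0.48·0.237525 = 0.367671.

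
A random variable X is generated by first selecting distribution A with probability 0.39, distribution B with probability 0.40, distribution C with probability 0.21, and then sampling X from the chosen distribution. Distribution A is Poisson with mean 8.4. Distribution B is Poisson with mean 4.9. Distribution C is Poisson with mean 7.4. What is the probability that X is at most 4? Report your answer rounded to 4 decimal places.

0.2434

Conditional on each component, P(X ≤ 4): A: 0.0789083; B: 0.458212; C: 0.139525.
By total probability, P(X ≤ 4) = 0.39·0.0789083 + 0.4·0.458212 + 0.21·0.139525 = 0.243359.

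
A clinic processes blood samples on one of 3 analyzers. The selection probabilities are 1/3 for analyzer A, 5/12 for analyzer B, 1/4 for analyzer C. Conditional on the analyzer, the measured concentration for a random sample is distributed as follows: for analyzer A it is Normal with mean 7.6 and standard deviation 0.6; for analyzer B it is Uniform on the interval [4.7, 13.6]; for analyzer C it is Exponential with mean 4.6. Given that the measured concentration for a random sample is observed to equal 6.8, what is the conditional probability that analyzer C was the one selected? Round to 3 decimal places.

0.082

Likelihoods f(6.8 | ·): A: 0.27335; B: 0.11236; C: 0.0495726.
Posterior ∝ prior × likelihood. Numerator for C: 0.25·0.0495726 = 0.0123931.
Normalizing constant: 0.333333·0.27335 + 0.416667·0.11236 + 0.25·0.0495726 = 0.150326.
P(C | observation) = 0.0123931 / 0.150326 = 0.0824416.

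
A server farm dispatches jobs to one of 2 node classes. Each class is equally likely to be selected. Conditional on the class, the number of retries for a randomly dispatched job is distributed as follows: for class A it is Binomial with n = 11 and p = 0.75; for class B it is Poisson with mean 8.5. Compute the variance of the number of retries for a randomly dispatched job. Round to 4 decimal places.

5.2969

Per component, A: μ=8.25, E[X²]=70.125; B: μ=8.5, E[X²]=80.75.
E[X] = 0.5·8.25 + 0.5·8.5 = 8.375.
E[X²] = 0.5·70.125 + 0.5·80.75 = 75.4375.
Var(X) = E[X²] − (E[X])² = 75.4375 − 70.1406 = 5.29688.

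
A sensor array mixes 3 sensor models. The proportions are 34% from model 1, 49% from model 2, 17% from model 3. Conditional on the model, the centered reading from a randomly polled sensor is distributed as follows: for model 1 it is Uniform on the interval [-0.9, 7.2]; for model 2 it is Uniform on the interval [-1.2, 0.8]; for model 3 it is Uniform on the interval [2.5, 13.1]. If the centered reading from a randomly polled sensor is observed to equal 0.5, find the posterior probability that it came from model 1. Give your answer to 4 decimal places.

Likelihoods f(0.5 | ·): 1: 0.123457; 2: 0.5; 3: 0.
Posterior ∝ prior × likelihood. Numerator for 1: 0.34·0.123457 = 0.0419753.
Normalizing constant: 0.34·0.123457 + 0.49·0.5 + 0.17·0 = 0.286975.
P(1 | observation) = 0.0419753 / 0.286975 = 0.146268.

0.1463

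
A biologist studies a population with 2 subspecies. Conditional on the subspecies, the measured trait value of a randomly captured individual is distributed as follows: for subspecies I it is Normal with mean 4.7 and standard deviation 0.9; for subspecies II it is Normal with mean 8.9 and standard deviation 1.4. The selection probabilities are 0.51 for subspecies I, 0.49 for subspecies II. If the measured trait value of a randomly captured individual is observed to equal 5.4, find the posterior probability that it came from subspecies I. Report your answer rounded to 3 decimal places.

Likelihoods f(5.4 | ·): I: 0.327572; II: 0.0125202.
Posterior ∝ prior × likelihood. Numerator for I: 0.51·0.327572 = 0.167062.
Normalizing constant: 0.51·0.327572 + 0.49·0.0125202 = 0.173197.
P(I | observation) = 0.167062 / 0.173197 = 0.964578.

0.965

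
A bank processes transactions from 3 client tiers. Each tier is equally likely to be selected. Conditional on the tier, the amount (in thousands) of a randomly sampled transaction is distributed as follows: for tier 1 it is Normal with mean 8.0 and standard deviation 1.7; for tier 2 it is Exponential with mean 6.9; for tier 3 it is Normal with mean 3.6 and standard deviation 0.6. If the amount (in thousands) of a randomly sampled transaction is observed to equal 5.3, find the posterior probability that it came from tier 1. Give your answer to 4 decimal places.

0.4562

Likelihoods f(5.3 | ·): 1: 0.0664828; 2: 0.0672299; 3: 0.0120102.
Posterior ∝ prior × likelihood. Numerator for 1: 0.333333·0.0664828 = 0.0221609.
Normalizing constant: 0.333333·0.0664828 + 0.333333·0.0672299 + 0.333333·0.0120102 = 0.0485743.
P(1 | observation) = 0.0221609 / 0.0485743 = 0.456228.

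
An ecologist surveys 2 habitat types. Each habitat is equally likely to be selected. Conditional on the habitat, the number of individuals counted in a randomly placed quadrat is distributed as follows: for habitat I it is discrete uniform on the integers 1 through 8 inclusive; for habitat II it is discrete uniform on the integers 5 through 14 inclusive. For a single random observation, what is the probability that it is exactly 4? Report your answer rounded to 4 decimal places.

Conditional on each habitat, P(X = 4): I: 0.125; II: 0.
By total probability, P(X = 4) = 0.5·0.125 + 0.5·0 = 0.0625.

0.0625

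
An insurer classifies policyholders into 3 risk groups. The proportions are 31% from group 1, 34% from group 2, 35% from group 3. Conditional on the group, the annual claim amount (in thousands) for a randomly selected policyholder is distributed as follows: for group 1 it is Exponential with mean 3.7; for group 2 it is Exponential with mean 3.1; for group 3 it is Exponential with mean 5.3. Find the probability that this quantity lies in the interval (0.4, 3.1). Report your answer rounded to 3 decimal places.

Conditional on each group, P(0.4 < X < 3.1): 1: 0.464886; 2: 0.511066; 3: 0.370148.
By total probability, P(0.4 < X < 3.1) = 0.31·0.464886 + 0.34·0.511066 + 0.35·0.370148 = 0.447429.

0.447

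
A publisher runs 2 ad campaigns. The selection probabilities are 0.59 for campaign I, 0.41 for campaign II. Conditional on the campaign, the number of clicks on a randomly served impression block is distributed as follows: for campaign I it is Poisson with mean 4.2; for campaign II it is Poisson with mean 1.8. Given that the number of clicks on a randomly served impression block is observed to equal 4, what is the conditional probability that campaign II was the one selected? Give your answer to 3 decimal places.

0.205

Likelihoods P(X=4 | ·): I: 0.194424; II: 0.0723017.
Posterior ∝ prior × likelihood. Numerator for II: 0.41·0.0723017 = 0.0296437.
Normalizing constant: 0.59·0.194424 + 0.41·0.0723017 = 0.144354.
P(II | observation) = 0.0296437 / 0.144354 = 0.205355.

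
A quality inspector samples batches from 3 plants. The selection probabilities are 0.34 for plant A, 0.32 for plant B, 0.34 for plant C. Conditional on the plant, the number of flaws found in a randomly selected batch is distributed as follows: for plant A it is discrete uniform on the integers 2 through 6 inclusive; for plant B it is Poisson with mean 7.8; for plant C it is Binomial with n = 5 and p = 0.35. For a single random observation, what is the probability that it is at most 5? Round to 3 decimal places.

Conditional on each plant, P(X ≤ 5): A: 0.8; B: 0.210251; C: 1.
By total probability, P(X ≤ 5) = 0.34·0.8 + 0.32·0.210251 + 0.34·1 = 0.67928.

0.679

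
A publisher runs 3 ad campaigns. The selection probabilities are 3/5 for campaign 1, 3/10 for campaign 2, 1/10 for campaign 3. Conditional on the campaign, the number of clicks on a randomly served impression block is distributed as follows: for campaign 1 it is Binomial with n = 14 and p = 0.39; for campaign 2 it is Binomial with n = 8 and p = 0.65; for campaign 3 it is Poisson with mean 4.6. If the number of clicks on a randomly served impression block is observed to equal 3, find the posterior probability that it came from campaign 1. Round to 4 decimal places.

Likelihoods P(X=3 | ·): 1: 0.0939558; 2: 0.0807734; 3: 0.163068.
Posterior ∝ prior × likelihood. Numerator for 1: 0.6·0.0939558 = 0.0563735.
Normalizing constant: 0.6·0.0939558 + 0.3·0.0807734 + 0.1·0.163068 = 0.0969122.
P(1 | observation) = 0.0563735 / 0.0969122 = 0.581696.

0.5817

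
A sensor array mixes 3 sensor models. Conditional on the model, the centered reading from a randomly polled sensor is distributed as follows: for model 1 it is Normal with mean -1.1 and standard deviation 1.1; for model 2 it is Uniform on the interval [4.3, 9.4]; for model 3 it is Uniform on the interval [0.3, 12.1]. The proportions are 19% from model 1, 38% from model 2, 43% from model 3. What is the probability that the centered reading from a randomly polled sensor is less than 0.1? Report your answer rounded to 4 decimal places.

Conditional on each model, P(X < 0.1): 1: 0.862344; 2: 0; 3: 0.
By total probability, P(X < 0.1) = 0.19·0.862344 + 0.38·0 + 0.43·0 = 0.163845.

0.1638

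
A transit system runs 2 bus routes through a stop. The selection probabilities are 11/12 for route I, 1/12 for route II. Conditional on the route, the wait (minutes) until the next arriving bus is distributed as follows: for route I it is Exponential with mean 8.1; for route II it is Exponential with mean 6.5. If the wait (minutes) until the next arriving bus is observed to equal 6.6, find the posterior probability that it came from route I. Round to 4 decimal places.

0.9152

Likelihoods f(6.6 | ·): I: 0.054657; II: 0.0557328.
Posterior ∝ prior × likelihood. Numerator for I: 0.916667·0.054657 = 0.0501022.
Normalizing constant: 0.916667·0.054657 + 0.0833333·0.0557328 = 0.0547466.
P(I | observation) = 0.0501022 / 0.0547466 = 0.915166.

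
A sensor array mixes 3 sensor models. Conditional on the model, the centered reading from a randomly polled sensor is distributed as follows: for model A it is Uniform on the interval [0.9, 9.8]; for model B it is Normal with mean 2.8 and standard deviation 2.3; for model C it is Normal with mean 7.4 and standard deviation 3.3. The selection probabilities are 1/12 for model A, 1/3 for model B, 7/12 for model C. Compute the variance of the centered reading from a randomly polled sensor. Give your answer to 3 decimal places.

13.165

Per component, A: μ=5.35, E[X²]=35.2233; B: μ=2.8, E[X²]=13.13; C: μ=7.4, E[X²]=65.65.
E[X] = 0.0833333·5.35 + 0.333333·2.8 + 0.583333·7.4 = 5.69583.
E[X²] = 0.0833333·35.2233 + 0.333333·13.13 + 0.583333·65.65 = 45.6078.
Var(X) = E[X²] − (E[X])² = 45.6078 − 32.4425 = 13.1653.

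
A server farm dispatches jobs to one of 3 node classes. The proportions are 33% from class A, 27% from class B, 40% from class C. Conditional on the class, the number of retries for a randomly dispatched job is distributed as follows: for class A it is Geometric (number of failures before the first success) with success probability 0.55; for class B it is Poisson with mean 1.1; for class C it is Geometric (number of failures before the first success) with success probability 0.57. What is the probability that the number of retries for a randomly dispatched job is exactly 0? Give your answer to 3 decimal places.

Conditional on each class, P(X = 0): A: 0.55; B: 0.332871; C: 0.57.
By total probability, P(X = 0) = 0.33·0.55 + 0.27·0.332871 + 0.4·0.57 = 0.499375.

0.499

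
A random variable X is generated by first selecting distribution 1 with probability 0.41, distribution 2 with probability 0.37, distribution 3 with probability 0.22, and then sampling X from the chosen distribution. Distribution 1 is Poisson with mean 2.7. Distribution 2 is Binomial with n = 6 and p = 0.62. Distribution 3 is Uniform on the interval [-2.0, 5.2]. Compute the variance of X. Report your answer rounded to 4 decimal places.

Per component, 1: μ=2.7, E[X²]=9.99; 2: μ=3.72, E[X²]=15.252; 3: μ=1.6, E[X²]=6.88.
E[X] = 0.41·2.7 + 0.37·3.72 + 0.22·1.6 = 2.8354.
E[X²] = 0.41·9.99 + 0.37·15.252 + 0.22·6.88 = 11.2527.
Var(X) = E[X²] − (E[X])² = 11.2527 − 8.03949 = 3.21325.

3.2132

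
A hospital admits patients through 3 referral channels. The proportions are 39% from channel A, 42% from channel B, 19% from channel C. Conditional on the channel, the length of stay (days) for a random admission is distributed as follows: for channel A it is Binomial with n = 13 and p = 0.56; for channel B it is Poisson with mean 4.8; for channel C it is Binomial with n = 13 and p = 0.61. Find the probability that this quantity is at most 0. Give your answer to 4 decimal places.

Conditional on each channel, P(X ≤ 0): A: 2.31678e-05; B: 0.00822975; C: 4.82881e-06.
By total probability, P(X ≤ 0) = 0.39·2.31678e-05 + 0.42·0.00822975 + 0.19·4.82881e-06 = 0.00346645.

0.0035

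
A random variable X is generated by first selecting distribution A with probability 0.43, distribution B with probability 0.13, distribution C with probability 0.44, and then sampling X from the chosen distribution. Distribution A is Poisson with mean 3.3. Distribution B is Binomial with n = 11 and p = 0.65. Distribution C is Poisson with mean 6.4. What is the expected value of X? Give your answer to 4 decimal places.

Component means — A: 3.3; B: 7.15; C: 6.4.
E[X] = 0.43·3.3 + 0.13·7.15 + 0.44·6.4 = 5.1645.

5.1645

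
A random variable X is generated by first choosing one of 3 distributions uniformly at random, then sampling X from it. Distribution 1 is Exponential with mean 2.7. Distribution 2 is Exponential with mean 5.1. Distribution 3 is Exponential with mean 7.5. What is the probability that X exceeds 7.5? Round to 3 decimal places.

0.220

Conditional on each component, P(X > 7.5): 1: 0.0621765; 2: 0.22979; 3: 0.367879.
By total probability, P(X > 7.5) = 0.333333·0.0621765 + 0.333333·0.22979 + 0.333333·0.367879 = 0.219949.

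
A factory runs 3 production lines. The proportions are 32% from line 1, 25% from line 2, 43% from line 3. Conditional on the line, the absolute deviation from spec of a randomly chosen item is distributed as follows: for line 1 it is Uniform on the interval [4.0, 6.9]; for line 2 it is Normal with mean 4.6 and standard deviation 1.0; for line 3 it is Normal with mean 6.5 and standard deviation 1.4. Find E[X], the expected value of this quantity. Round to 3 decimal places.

5.689

Component means — 1: 5.45; 2: 4.6; 3: 6.5.
E[X] = 0.32·5.45 + 0.25·4.6 + 0.43·6.5 = 5.689.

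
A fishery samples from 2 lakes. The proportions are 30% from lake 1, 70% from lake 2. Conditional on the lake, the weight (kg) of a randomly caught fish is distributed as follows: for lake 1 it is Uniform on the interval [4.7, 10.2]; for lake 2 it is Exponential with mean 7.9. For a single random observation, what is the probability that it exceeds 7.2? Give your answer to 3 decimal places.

0.445

Conditional on each lake, P(X > 7.2): 1: 0.545455; 2: 0.401964.
By total probability, P(X > 7.2) = 0.3·0.545455 + 0.7·0.401964 = 0.445011.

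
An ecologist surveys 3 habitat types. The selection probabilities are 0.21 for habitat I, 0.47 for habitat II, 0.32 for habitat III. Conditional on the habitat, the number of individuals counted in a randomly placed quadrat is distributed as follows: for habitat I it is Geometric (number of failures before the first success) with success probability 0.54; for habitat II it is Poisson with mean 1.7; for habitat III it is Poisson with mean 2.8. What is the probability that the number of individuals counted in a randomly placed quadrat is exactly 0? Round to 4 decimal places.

0.2187

Conditional on each habitat, P(X = 0): I: 0.54; II: 0.182684; III: 0.0608101.
By total probability, P(X = 0) = 0.21·0.54 + 0.47·0.182684 + 0.32·0.0608101 = 0.21872.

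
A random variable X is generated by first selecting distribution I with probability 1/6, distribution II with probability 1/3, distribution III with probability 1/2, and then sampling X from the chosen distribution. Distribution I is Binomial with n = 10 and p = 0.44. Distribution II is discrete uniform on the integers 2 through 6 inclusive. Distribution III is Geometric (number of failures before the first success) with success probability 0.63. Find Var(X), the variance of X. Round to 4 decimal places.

Per component, I: μ=4.4, E[X²]=21.824; II: μ=4, E[X²]=18; III: μ=0.587302, E[X²]=1.27715.
E[X] = 0.166667·4.4 + 0.333333·4 + 0.5·0.587302 = 2.36032.
E[X²] = 0.166667·21.824 + 0.333333·18 + 0.5·1.27715 = 10.2759.
Var(X) = E[X²] − (E[X])² = 10.2759 − 5.5711 = 4.70481.

4.7048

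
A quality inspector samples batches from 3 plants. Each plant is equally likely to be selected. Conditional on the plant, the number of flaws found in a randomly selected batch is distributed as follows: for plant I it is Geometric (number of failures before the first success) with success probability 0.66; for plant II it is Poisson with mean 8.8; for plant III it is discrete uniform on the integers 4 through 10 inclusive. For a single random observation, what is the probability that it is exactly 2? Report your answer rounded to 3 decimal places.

Conditional on each plant, P(X = 2): I: 0.076296; II: 0.00583638; III: 0.
By total probability, P(X = 2) = 0.333333·0.076296 + 0.333333·0.00583638 + 0.333333·0 = 0.0273775.

0.027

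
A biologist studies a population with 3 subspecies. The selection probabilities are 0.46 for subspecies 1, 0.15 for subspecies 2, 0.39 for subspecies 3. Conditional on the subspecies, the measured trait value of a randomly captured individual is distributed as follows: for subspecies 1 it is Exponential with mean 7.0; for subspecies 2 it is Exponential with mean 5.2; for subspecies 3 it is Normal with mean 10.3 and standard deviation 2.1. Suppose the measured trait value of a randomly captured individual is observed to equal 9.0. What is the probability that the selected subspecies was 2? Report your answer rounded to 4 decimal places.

0.0605

Likelihoods f(9.0 | ·): 1: 0.0394933; 2: 0.0340669; 3: 0.156847.
Posterior ∝ prior × likelihood. Numerator for 2: 0.15·0.0340669 = 0.00511004.
Normalizing constant: 0.46·0.0394933 + 0.15·0.0340669 + 0.39·0.156847 = 0.0844472.
P(2 | observation) = 0.00511004 / 0.0844472 = 0.0605117.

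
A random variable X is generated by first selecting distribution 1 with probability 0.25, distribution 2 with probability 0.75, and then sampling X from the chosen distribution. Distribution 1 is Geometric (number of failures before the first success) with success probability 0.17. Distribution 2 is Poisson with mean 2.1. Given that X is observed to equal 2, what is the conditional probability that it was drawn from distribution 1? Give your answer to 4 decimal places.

0.1263

Likelihoods P(X=2 | ·): 1: 0.117113; 2: 0.270016.
Posterior ∝ prior × likelihood. Numerator for 1: 0.25·0.117113 = 0.0292782.
Normalizing constant: 0.25·0.117113 + 0.75·0.270016 = 0.231791.
P(1 | observation) = 0.0292782 / 0.231791 = 0.126313.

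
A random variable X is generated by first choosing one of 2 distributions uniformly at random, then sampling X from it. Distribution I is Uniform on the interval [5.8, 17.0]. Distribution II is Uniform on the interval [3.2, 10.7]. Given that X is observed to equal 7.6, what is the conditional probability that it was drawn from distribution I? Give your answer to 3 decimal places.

Likelihoods f(7.6 | ·): I: 0.0892857; II: 0.133333.
Posterior ∝ prior × likelihood. Numerator for I: 0.5·0.0892857 = 0.0446429.
Normalizing constant: 0.5·0.0892857 + 0.5·0.133333 = 0.11131.
P(I | observation) = 0.0446429 / 0.11131 = 0.40107.

0.401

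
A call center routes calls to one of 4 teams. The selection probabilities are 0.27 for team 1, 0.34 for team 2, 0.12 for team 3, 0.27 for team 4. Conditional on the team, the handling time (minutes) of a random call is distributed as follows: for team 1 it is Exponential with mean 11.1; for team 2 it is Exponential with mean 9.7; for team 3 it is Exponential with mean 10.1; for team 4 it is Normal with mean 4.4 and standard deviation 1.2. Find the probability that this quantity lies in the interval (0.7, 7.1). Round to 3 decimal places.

0.583

Conditional on each team, P(0.7 < X < 7.1): 1: 0.411402; 2: 0.449411; 3: 0.437928; 4: 0.986752.
By total probability, P(0.7 < X < 7.1) = 0.27·0.411402 + 0.34·0.449411 + 0.12·0.437928 + 0.27·0.986752 = 0.582853.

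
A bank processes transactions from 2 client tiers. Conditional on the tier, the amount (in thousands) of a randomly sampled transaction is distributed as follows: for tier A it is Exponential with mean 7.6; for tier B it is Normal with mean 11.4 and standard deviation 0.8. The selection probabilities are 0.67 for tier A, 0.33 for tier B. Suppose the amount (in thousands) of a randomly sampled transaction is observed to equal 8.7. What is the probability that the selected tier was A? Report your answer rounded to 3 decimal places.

0.981

Likelihoods f(8.7 | ·): A: 0.0418826; B: 0.0016764.
Posterior ∝ prior × likelihood. Numerator for A: 0.67·0.0418826 = 0.0280613.
Normalizing constant: 0.67·0.0418826 + 0.33·0.0016764 = 0.0286145.
P(A | observation) = 0.0280613 / 0.0286145 = 0.980667.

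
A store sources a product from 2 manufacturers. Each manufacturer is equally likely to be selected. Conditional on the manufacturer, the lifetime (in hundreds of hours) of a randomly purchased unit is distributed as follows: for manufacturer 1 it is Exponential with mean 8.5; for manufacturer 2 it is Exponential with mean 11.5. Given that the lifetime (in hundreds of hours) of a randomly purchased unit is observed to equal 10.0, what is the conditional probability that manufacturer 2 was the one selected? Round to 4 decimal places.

Likelihoods f(10.0 | ·): 1: 0.0362783; 2: 0.0364464.
Posterior ∝ prior × likelihood. Numerator for 2: 0.5·0.0364464 = 0.0182232.
Normalizing constant: 0.5·0.0362783 + 0.5·0.0364464 = 0.0363623.
P(2 | observation) = 0.0182232 / 0.0363623 = 0.501156.

0.5012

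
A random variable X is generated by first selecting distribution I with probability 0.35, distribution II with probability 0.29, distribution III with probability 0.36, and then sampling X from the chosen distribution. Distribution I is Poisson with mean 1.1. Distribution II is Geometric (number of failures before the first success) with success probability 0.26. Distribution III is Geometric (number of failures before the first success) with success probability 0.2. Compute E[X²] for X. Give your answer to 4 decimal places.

For each component E[X²] = Var + (mean)², giving I: 2.31; II: 19.0473; III: 36.
Overall E[X²] = 0.35·2.31 + 0.29·19.0473 + 0.36·36 = 19.2922.

19.2922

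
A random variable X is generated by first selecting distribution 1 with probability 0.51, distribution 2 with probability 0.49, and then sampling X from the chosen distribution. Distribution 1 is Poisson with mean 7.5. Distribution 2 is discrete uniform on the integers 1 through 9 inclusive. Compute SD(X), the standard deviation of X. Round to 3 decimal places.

2.942

Per component, 1: μ=7.5, E[X²]=63.75; 2: μ=5, E[X²]=31.6667.
E[X] = 0.51·7.5 + 0.49·5 = 6.275.
E[X²] = 0.51·63.75 + 0.49·31.6667 = 48.0292.
Var(X) = E[X²] − (E[X])² = 48.0292 − 39.3756 = 8.65354.
SD(X) = √8.65354 = 2.94169.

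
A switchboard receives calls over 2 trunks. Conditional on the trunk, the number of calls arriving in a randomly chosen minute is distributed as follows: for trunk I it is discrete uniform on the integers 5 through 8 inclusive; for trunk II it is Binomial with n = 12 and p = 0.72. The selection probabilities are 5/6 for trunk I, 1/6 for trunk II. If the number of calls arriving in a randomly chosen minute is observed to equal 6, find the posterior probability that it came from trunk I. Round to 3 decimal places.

0.953

Likelihoods P(X=6 | ·): I: 0.25; II: 0.0620319.
Posterior ∝ prior × likelihood. Numerator for I: 0.833333·0.25 = 0.208333.
Normalizing constant: 0.833333·0.25 + 0.166667·0.0620319 = 0.218672.
P(I | observation) = 0.208333 / 0.218672 = 0.952721.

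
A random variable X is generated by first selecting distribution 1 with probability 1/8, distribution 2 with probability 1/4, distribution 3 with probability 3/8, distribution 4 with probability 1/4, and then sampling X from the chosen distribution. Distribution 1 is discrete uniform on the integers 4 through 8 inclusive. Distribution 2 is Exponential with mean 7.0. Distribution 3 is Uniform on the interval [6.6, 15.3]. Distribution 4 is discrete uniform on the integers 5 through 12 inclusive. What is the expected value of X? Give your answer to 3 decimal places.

8.731

Component means — 1: 6; 2: 7; 3: 10.95; 4: 8.5.
E[X] = 0.125·6 + 0.25·7 + 0.375·10.95 + 0.25·8.5 = 8.73125.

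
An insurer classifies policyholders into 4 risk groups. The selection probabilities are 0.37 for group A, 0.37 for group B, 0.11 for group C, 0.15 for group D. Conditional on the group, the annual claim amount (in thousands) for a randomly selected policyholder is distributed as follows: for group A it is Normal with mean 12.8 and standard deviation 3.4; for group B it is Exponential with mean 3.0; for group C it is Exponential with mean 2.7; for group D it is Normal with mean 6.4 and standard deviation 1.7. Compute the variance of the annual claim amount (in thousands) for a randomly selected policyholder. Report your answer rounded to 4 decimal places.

Per component, A: μ=12.8, E[X²]=175.4; B: μ=3, E[X²]=18; C: μ=2.7, E[X²]=14.58; D: μ=6.4, E[X²]=43.85.
E[X] = 0.37·12.8 + 0.37·3 + 0.11·2.7 + 0.15·6.4 = 7.103.
E[X²] = 0.37·175.4 + 0.37·18 + 0.11·14.58 + 0.15·43.85 = 79.7393.
Var(X) = E[X²] − (E[X])² = 79.7393 − 50.4526 = 29.2867.

29.2867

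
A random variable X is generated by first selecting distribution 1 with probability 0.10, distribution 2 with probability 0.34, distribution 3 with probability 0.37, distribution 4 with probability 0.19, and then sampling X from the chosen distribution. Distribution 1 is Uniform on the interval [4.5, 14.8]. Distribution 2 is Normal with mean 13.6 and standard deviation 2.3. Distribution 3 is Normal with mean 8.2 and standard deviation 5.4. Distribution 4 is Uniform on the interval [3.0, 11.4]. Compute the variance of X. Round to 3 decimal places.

Per component, 1: μ=9.65, E[X²]=101.963; 2: μ=13.6, E[X²]=190.25; 3: μ=8.2, E[X²]=96.4; 4: μ=7.2, E[X²]=57.72.
E[X] = 0.1·9.65 + 0.34·13.6 + 0.37·8.2 + 0.19·7.2 = 9.991.
E[X²] = 0.1·101.963 + 0.34·190.25 + 0.37·96.4 + 0.19·57.72 = 121.516.
Var(X) = E[X²] − (E[X])² = 121.516 − 99.8201 = 21.6961.

21.696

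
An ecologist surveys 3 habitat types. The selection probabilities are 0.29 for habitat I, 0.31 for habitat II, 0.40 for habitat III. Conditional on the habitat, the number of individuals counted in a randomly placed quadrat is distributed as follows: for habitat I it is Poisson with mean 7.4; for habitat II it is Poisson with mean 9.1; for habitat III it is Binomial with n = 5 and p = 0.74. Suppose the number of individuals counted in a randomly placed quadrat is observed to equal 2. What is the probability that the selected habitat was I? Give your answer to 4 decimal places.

Likelihoods P(X=2 | ·): I: 0.0167361; II: 0.00462352; III: 0.0962462.
Posterior ∝ prior × likelihood. Numerator for I: 0.29·0.0167361 = 0.00485347.
Normalizing constant: 0.29·0.0167361 + 0.31·0.00462352 + 0.4·0.0962462 = 0.0447852.
P(I | observation) = 0.00485347 / 0.0447852 = 0.108372.

0.1084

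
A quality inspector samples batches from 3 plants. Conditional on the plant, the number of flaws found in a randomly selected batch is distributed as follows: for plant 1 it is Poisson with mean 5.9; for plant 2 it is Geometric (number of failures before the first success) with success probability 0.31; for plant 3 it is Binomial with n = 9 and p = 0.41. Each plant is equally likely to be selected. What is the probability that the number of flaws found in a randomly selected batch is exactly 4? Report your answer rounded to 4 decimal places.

0.1544

Conditional on each plant, P(X = 4): 1: 0.138312; 2: 0.0702681; 3: 0.254546.
By total probability, P(X = 4) = 0.333333·0.138312 + 0.333333·0.0702681 + 0.333333·0.254546 = 0.154375.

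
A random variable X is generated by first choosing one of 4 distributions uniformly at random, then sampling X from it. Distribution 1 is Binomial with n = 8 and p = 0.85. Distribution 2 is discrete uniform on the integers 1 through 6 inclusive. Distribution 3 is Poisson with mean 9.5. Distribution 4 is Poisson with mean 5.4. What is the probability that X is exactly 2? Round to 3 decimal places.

0.059

Conditional on each component, P(X = 2): 1: 0.000230432; 2: 0.166667; 3: 0.00337769; 4: 0.0658518.
By total probability, P(X = 2) = 0.25·0.000230432 + 0.25·0.166667 + 0.25·0.00337769 + 0.25·0.0658518 = 0.0590316.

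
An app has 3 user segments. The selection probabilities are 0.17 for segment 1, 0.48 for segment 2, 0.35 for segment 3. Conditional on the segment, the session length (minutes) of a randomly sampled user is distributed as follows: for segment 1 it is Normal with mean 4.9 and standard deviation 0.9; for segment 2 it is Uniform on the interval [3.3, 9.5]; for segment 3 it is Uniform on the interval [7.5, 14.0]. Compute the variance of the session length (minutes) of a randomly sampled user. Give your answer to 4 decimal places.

8.3064

Per component, 1: μ=4.9, E[X²]=24.82; 2: μ=6.4, E[X²]=44.1633; 3: μ=10.75, E[X²]=119.083.
E[X] = 0.17·4.9 + 0.48·6.4 + 0.35·10.75 = 7.6675.
E[X²] = 0.17·24.82 + 0.48·44.1633 + 0.35·119.083 = 67.097.
Var(X) = E[X²] − (E[X])² = 67.097 − 58.7906 = 8.30641.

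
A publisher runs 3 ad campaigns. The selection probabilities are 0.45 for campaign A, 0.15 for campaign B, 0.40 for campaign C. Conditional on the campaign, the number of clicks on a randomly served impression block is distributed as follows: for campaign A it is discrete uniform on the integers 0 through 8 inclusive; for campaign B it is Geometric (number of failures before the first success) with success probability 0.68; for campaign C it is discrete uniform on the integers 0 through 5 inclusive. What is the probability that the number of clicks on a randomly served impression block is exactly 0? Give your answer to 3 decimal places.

0.219

Conditional on each campaign, P(X = 0): A: 0.111111; B: 0.68; C: 0.166667.
By total probability, P(X = 0) = 0.45·0.111111 + 0.15·0.68 + 0.4·0.166667 = 0.218667.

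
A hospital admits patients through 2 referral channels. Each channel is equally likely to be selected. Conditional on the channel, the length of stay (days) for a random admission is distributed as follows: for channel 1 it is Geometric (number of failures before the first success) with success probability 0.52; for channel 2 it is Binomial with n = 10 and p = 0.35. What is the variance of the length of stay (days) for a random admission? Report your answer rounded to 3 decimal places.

3.685

Per component, 1: μ=0.923077, E[X²]=2.62722; 2: μ=3.5, E[X²]=14.525.
E[X] = 0.5·0.923077 + 0.5·3.5 = 2.21154.
E[X²] = 0.5·2.62722 + 0.5·14.525 = 8.57611.
Var(X) = E[X²] − (E[X])² = 8.57611 − 4.8909 = 3.68521.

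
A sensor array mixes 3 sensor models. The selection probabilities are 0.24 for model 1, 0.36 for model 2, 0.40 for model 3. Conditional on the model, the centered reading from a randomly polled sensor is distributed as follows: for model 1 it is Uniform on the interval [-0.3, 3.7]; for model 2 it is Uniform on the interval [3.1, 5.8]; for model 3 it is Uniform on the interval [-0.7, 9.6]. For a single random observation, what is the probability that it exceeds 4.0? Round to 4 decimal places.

Conditional on each model, P(X > 4.0): 1: 0; 2: 0.666667; 3: 0.543689.
By total probability, P(X > 4.0) = 0.24·0 + 0.36·0.666667 + 0.4·0.543689 = 0.457476.

0.4575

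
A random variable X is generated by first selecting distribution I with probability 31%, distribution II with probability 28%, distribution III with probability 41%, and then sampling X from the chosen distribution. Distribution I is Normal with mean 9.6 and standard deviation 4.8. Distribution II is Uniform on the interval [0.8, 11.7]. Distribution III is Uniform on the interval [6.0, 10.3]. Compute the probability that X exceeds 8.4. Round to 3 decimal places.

Conditional on each component, P(X > 8.4): I: 0.598706; II: 0.302752; III: 0.44186.
By total probability, P(X > 8.4) = 0.31·0.598706 + 0.28·0.302752 + 0.41·0.44186 = 0.451532.

0.452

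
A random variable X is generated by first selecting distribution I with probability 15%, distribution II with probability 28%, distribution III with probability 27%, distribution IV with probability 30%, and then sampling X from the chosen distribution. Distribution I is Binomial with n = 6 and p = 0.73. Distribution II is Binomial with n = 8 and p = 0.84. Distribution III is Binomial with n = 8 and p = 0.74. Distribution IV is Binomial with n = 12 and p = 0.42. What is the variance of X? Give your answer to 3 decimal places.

Per component, I: μ=4.38, E[X²]=20.367; II: μ=6.72, E[X²]=46.2336; III: μ=5.92, E[X²]=36.5856; IV: μ=5.04, E[X²]=28.3248.
E[X] = 0.15·4.38 + 0.28·6.72 + 0.27·5.92 + 0.3·5.04 = 5.649.
E[X²] = 0.15·20.367 + 0.28·46.2336 + 0.27·36.5856 + 0.3·28.3248 = 34.376.
Var(X) = E[X²] − (E[X])² = 34.376 − 31.9112 = 2.46481.

2.465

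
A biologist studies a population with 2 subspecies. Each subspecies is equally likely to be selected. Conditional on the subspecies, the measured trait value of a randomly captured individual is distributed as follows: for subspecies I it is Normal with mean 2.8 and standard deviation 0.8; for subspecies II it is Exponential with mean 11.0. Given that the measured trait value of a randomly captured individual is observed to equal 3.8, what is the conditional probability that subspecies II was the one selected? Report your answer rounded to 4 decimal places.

0.2199

Likelihoods f(3.8 | ·): I: 0.228311; II: 0.0643544.
Posterior ∝ prior × likelihood. Numerator for II: 0.5·0.0643544 = 0.0321772.
Normalizing constant: 0.5·0.228311 + 0.5·0.0643544 = 0.146333.
P(II | observation) = 0.0321772 / 0.146333 = 0.21989.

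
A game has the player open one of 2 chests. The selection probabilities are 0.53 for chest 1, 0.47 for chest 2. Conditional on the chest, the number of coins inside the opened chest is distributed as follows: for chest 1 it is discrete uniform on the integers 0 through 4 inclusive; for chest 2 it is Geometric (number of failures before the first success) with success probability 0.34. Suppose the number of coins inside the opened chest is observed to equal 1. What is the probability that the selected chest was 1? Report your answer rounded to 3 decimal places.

Likelihoods P(X=1 | ·): 1: 0.2; 2: 0.2244.
Posterior ∝ prior × likelihood. Numerator for 1: 0.53·0.2 = 0.106.
Normalizing constant: 0.53·0.2 + 0.47·0.2244 = 0.211468.
P(1 | observation) = 0.106 / 0.211468 = 0.501258.

0.501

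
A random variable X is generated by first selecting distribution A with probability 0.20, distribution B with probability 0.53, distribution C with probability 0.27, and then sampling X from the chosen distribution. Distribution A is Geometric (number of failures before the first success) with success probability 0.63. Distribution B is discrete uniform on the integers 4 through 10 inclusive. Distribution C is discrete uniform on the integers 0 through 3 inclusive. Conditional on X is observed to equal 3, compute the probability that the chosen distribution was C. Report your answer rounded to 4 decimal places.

Likelihoods P(X=3 | ·): A: 0.0319114; B: 0; C: 0.25.
Posterior ∝ prior × likelihood. Numerator for C: 0.27·0.25 = 0.0675.
Normalizing constant: 0.2·0.0319114 + 0.53·0 + 0.27·0.25 = 0.0738823.
P(C | observation) = 0.0675 / 0.0738823 = 0.913616.

0.9136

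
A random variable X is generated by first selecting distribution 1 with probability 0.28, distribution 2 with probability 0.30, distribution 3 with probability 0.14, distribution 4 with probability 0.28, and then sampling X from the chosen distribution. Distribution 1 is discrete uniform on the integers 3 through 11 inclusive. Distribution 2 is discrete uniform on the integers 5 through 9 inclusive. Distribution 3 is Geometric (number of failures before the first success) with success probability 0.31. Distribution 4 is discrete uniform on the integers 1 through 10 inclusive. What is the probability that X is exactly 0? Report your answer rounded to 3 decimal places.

0.043

Conditional on each component, P(X = 0): 1: 0; 2: 0; 3: 0.31; 4: 0.
By total probability, P(X = 0) = 0.28·0 + 0.3·0 + 0.14·0.31 + 0.28·0 = 0.0434.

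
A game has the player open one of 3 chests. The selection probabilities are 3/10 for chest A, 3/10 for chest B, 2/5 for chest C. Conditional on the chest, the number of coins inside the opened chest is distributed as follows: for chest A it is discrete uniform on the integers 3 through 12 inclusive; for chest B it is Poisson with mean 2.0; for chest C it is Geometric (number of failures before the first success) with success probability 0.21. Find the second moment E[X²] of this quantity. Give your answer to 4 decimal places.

For each component E[X²] = Var + (mean)², giving A: 64.5; B: 6; C: 32.0658.
Overall E[X²] = 0.3·64.5 + 0.3·6 + 0.4·32.0658 = 33.9763.

33.9763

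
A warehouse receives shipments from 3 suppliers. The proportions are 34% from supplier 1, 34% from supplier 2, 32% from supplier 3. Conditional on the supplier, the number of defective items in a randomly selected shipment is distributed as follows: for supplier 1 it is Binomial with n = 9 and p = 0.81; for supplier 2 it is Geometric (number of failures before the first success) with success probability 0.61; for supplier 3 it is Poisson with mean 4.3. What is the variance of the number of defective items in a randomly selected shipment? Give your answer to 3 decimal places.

9.747

Per component, 1: μ=7.29, E[X²]=54.5292; 2: μ=0.639344, E[X²]=1.45687; 3: μ=4.3, E[X²]=22.79.
E[X] = 0.34·7.29 + 0.34·0.639344 + 0.32·4.3 = 4.07198.
E[X²] = 0.34·54.5292 + 0.34·1.45687 + 0.32·22.79 = 26.3281.
Var(X) = E[X²] − (E[X])² = 26.3281 − 16.581 = 9.74707.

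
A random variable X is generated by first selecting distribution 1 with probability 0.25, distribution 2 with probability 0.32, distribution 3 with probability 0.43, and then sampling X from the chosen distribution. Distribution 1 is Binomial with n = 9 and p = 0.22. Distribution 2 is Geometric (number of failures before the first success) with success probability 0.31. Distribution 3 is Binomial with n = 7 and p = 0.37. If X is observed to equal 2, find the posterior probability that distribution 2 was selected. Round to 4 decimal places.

Likelihoods P(X=2 | ·): 1: 0.306062; 2: 0.147591; 3: 0.285316.
Posterior ∝ prior × likelihood. Numerator for 2: 0.32·0.147591 = 0.0472291.
Normalizing constant: 0.25·0.306062 + 0.32·0.147591 + 0.43·0.285316 = 0.24643.
P(2 | observation) = 0.0472291 / 0.24643 = 0.191653.

0.1917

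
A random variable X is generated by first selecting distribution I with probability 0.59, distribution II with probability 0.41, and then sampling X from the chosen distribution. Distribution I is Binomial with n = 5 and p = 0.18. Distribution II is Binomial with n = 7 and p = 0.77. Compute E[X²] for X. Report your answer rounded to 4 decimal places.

For each component E[X²] = Var + (mean)², giving I: 1.548; II: 30.2918.
Overall E[X²] = 0.59·1.548 + 0.41·30.2918 = 13.333.

13.3330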